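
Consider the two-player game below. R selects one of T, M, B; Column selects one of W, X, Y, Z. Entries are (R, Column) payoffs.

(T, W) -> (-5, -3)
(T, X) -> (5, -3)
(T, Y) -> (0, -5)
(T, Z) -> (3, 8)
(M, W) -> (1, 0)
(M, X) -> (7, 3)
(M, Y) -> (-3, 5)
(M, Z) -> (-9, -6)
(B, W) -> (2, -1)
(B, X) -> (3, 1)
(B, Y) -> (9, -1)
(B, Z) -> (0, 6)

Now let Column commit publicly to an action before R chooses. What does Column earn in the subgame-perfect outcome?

8

R best-responds to each possible Column move:
- W: BR = B, leader payoff -1.
- X: BR = M, leader payoff 3.
- Y: BR = B, leader payoff -1.
- Z: BR = T, leader payoff 8.
Maximizing over -1, 3, -1, 8, Column chooses Z. Subgame-perfect outcome: (T, Z) with payoffs (3, 8).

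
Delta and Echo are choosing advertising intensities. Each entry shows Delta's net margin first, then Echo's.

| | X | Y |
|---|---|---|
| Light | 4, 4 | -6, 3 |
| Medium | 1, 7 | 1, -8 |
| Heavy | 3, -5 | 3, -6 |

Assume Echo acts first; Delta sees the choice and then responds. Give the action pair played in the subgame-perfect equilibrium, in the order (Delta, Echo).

(Light, X)

Backward induction with Echo moving first.
- X: BR = Light, leader payoff 4.
- Y: BR = Heavy, leader payoff -6.
Maximizing over 4, -6, Echo chooses X. Subgame-perfect outcome: (Light, X) with payoffs (4, 4).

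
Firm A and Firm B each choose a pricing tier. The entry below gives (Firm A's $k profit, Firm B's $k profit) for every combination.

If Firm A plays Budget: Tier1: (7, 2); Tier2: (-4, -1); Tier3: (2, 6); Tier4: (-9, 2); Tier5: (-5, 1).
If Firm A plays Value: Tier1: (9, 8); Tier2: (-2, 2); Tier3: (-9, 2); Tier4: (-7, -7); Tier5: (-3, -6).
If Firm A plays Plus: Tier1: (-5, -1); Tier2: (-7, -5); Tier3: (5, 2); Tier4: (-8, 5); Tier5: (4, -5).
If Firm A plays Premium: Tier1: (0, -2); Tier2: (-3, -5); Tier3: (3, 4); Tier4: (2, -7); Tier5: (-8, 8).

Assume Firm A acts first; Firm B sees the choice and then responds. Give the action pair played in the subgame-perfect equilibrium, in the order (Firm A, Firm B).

(Value, Tier1)

Work backward from Firm B's decision.
- Budget → Firm B plays Tier3 (best of 2, -1, 6, 2, 1); Firm A gets 2.
- Value → Firm B plays Tier1 (best of 8, 2, 2, -7, -6); Firm A gets 9.
- Plus → Firm B plays Tier4 (best of -1, -5, 2, 5, -5); Firm A gets -8.
- Premium → Firm B plays Tier5 (best of -2, -5, 4, -7, 8); Firm A gets -8.
Among 2, 9, -8, -8, the best is 9 at Value. Subgame-perfect outcome: (Value, Tier1) with payoffs (9, 8).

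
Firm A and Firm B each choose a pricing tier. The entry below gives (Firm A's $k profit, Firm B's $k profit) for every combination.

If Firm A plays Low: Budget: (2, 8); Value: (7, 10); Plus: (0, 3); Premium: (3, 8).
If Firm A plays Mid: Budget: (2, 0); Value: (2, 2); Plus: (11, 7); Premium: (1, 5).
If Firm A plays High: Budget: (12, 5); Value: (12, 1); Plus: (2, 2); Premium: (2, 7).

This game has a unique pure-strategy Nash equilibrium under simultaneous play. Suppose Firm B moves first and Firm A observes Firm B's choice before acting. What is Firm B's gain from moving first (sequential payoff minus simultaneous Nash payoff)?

1

Backward induction with Firm B moving first.
- Budget: Firm A compares 2, 2, 12 and picks High; Firm B would get 5.
- Value: Firm A compares 7, 2, 12 and picks High; Firm B would get 1.
- Plus: Firm A compares 0, 11, 2 and picks Mid; Firm B would get 7.
- Premium: Firm A compares 3, 1, 2 and picks Low; Firm B would get 8.
Among 5, 1, 7, 8, the best is 8 at Premium. Subgame-perfect outcome: (Low, Premium) with payoffs (3, 8).
Now find the simultaneous Nash equilibrium.
Firm A's best replies: Budget→High; Value→High; Plus→Mid; Premium→Low.
Firm B's best replies: Low→Value; Mid→Plus; High→Premium.
The unique mutual best reply is (Mid, Plus), giving (11, 7).
Firm B's commitment gain: 8 − 7 = 1.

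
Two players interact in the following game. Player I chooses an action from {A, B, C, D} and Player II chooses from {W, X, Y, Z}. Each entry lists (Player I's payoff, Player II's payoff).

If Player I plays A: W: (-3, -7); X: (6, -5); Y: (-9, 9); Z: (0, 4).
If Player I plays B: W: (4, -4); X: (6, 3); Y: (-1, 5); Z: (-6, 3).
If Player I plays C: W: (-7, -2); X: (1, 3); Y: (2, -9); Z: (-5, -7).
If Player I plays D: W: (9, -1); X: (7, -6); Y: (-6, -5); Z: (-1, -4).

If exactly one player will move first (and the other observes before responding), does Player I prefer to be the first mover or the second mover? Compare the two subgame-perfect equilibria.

If Player I leads: Player II's best replies are A→Y, B→Y, C→X, D→W; Player I's induced payoffs -9, -1, 1, 9; outcome (D, W), payoffs (9, -1).
If Player II leads: Player I's best replies are W→D, X→D, Y→C, Z→A; Player II's induced payoffs -1, -6, -9, 4; outcome (A, Z), payoffs (0, 4).
Player I gets 9 moving first and 0 moving second, so Player I prefers to move first.

first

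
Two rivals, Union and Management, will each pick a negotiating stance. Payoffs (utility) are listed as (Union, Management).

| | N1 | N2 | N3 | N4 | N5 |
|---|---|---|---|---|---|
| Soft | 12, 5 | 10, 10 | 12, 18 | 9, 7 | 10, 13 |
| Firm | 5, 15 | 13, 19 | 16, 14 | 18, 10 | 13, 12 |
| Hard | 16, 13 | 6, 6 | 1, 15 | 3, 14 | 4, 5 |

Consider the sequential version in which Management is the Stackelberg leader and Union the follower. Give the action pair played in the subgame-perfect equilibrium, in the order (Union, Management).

Union best-responds to each possible Management move:
- N1: BR = Hard, leader payoff 13.
- N2: BR = Firm, leader payoff 19.
- N3: BR = Firm, leader payoff 14.
- N4: BR = Firm, leader payoff 10.
- N5: BR = Firm, leader payoff 12.
Management's induced payoffs are 13, 19, 14, 10, 12, so Management commits to N2. Subgame-perfect outcome: (Firm, N2) with payoffs (13, 19).

(Firm, N2)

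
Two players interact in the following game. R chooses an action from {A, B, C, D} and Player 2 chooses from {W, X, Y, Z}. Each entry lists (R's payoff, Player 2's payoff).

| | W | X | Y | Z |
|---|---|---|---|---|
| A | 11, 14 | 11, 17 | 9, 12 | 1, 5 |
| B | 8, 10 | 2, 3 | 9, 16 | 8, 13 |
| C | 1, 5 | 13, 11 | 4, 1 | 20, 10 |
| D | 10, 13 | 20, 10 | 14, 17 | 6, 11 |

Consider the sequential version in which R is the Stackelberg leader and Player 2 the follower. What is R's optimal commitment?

D

Solve by backward induction (R leads).
- A → Player 2 plays X (best of 14, 17, 12, 5); R gets 11.
- B → Player 2 plays Y (best of 10, 3, 16, 13); R gets 9.
- C → Player 2 plays X (best of 5, 11, 1, 10); R gets 13.
- D → Player 2 plays Y (best of 13, 10, 17, 11); R gets 14.
Among 11, 9, 13, 14, the best is 14 at D. Subgame-perfect outcome: (D, Y) with payoffs (14, 17).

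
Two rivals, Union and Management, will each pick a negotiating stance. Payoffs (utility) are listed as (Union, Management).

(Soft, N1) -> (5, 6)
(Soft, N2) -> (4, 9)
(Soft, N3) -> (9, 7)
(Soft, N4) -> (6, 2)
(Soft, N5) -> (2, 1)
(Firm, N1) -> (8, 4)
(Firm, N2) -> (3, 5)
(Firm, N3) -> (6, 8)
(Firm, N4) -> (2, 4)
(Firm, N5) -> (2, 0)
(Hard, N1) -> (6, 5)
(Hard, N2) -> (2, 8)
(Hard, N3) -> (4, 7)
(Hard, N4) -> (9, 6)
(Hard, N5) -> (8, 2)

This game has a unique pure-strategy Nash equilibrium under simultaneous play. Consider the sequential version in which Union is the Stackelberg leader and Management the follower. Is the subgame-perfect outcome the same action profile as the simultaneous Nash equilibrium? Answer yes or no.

Backward induction with Union moving first.
- Soft: BR = N2, leader payoff 4.
- Firm: BR = N3, leader payoff 6.
- Hard: BR = N2, leader payoff 2.
Among 4, 6, 2, the best is 6 at Firm. Subgame-perfect outcome: (Firm, N3) with payoffs (6, 8).
Now find the simultaneous Nash equilibrium.
Union's best replies: N1→Firm; N2→Soft; N3→Soft; N4→Hard; N5→Hard.
Management's best replies: Soft→N2; Firm→N3; Hard→N2.
The unique mutual best reply is (Soft, N2), giving (4, 9).
Sequential outcome (Firm, N3) differs from the Nash profile (Soft, N2).

no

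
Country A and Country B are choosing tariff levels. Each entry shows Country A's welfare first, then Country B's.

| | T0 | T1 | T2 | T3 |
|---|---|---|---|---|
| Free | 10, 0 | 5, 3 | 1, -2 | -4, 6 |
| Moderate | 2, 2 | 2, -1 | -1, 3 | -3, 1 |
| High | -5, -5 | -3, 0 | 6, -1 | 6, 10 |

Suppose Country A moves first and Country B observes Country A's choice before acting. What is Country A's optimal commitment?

High

Solve by backward induction (Country A leads).
- Free: Country B compares 0, 3, -2, 6 and picks T3; Country A would get -4.
- Moderate: Country B compares 2, -1, 3, 1 and picks T2; Country A would get -1.
- High: Country B compares -5, 0, -1, 10 and picks T3; Country A would get 6.
Maximizing over -4, -1, 6, Country A chooses High. Subgame-perfect outcome: (High, T3) with payoffs (6, 10).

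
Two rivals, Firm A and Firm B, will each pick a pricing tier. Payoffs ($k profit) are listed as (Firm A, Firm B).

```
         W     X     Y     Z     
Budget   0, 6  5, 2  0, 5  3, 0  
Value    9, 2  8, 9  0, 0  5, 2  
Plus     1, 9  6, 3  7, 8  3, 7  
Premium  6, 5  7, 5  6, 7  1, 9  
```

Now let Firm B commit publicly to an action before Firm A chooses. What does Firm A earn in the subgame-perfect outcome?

8

Solve by backward induction (Firm B leads).
- W → Firm A plays Value (best of 0, 9, 1, 6); Firm B gets 2.
- X → Firm A plays Value (best of 5, 8, 6, 7); Firm B gets 9.
- Y → Firm A plays Plus (best of 0, 0, 7, 6); Firm B gets 8.
- Z → Firm A plays Value (best of 3, 5, 3, 1); Firm B gets 2.
Maximizing over 2, 9, 8, 2, Firm B chooses X. Subgame-perfect outcome: (Value, X) with payoffs (8, 9).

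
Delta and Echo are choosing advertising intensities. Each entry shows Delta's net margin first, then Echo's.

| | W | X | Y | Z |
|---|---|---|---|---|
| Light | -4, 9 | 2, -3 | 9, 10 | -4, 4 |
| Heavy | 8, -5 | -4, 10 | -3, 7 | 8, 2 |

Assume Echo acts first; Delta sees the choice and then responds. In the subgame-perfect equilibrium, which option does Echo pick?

Y

Delta best-responds to each possible Echo move:
- W: Delta compares -4, 8 and picks Heavy; Echo would get -5.
- X: Delta compares 2, -4 and picks Light; Echo would get -3.
- Y: Delta compares 9, -3 and picks Light; Echo would get 10.
- Z: Delta compares -4, 8 and picks Heavy; Echo would get 2.
Echo's induced payoffs are -5, -3, 10, 2, so Echo commits to Y. Subgame-perfect outcome: (Light, Y) with payoffs (9, 10).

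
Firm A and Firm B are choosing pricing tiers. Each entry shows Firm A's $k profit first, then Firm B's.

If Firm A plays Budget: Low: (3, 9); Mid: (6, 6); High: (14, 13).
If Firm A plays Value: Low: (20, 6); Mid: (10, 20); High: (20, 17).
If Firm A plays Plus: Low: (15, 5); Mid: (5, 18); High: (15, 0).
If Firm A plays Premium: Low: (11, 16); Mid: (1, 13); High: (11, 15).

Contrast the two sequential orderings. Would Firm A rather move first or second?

If Firm A leads: Firm B's best replies are Budget→High, Value→Mid, Plus→Mid, Premium→Low; Firm A's induced payoffs 14, 10, 5, 11; outcome (Budget, High), payoffs (14, 13).
If Firm B leads: Firm A's best replies are Low→Value, Mid→Value, High→Value; Firm B's induced payoffs 6, 20, 17; outcome (Value, Mid), payoffs (10, 20).
Firm A gets 14 moving first and 10 moving second, so Firm A prefers to move first.

first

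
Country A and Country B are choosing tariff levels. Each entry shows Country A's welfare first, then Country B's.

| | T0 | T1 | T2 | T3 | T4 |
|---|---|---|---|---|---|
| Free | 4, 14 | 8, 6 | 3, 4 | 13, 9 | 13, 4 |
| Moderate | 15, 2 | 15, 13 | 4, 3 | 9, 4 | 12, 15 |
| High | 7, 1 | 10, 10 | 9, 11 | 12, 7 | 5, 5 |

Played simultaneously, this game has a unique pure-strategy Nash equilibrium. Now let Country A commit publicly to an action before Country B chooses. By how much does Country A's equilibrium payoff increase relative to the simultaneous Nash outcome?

Solve by backward induction (Country A leads).
- Free: BR = T0, leader payoff 4.
- Moderate: BR = T4, leader payoff 12.
- High: BR = T2, leader payoff 9.
Among 4, 12, 9, the best is 12 at Moderate. Subgame-perfect outcome: (Moderate, T4) with payoffs (12, 15).
Now find the simultaneous Nash equilibrium.
Country A's best replies: T0→Moderate; T1→Moderate; T2→High; T3→Free; T4→Free.
Country B's best replies: Free→T0; Moderate→T4; High→T2.
Only (High, T2) has each player best-responding; Nash payoffs (9, 11).
Country A's commitment gain: 12 − 9 = 3.

3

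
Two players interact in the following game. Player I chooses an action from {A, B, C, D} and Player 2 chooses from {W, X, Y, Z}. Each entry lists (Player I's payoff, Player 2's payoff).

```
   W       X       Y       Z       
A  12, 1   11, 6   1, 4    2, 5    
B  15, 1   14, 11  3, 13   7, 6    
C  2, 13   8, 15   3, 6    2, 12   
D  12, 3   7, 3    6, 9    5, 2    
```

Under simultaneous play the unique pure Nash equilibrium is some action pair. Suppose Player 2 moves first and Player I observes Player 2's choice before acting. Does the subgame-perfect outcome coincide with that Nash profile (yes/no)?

Player I best-responds to each possible Player 2 move:
- W: Player I compares 12, 15, 2, 12 and picks B; Player 2 would get 1.
- X: Player I compares 11, 14, 8, 7 and picks B; Player 2 would get 11.
- Y: Player I compares 1, 3, 3, 6 and picks D; Player 2 would get 9.
- Z: Player I compares 2, 7, 2, 5 and picks B; Player 2 would get 6.
Maximizing over 1, 11, 9, 6, Player 2 chooses X. Subgame-perfect outcome: (B, X) with payoffs (14, 11).
Now find the simultaneous Nash equilibrium.
Player I's best replies: W→B; X→B; Y→D; Z→B.
Player 2's best replies: A→X; B→Y; C→X; D→Y.
The unique mutual best reply is (D, Y), giving (6, 9).
Sequential outcome (B, X) differs from the Nash profile (D, Y).

no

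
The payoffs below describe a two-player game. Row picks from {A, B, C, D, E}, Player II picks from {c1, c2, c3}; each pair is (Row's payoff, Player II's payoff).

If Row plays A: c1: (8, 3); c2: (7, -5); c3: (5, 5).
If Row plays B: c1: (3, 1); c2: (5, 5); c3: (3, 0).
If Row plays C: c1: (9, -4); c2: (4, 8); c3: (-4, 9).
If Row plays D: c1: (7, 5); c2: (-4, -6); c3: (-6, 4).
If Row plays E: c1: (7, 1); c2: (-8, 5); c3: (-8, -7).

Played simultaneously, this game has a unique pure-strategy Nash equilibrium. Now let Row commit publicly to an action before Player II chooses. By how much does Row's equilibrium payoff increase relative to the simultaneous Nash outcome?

2

Backward induction with Row moving first.
- A: Player II compares 3, -5, 5 and picks c3; Row would get 5.
- B: Player II compares 1, 5, 0 and picks c2; Row would get 5.
- C: Player II compares -4, 8, 9 and picks c3; Row would get -4.
- D: Player II compares 5, -6, 4 and picks c1; Row would get 7.
- E: Player II compares 1, 5, -7 and picks c2; Row would get -8.
Among 5, 5, -4, 7, -8, the best is 7 at D. Subgame-perfect outcome: (D, c1) with payoffs (7, 5).
Now find the simultaneous Nash equilibrium.
Row's best replies: c1→C; c2→A; c3→A.
Player II's best replies: A→c3; B→c2; C→c3; D→c1; E→c2.
Only (A, c3) has each player best-responding; Nash payoffs (5, 5).
Row's commitment gain: 7 − 5 = 2.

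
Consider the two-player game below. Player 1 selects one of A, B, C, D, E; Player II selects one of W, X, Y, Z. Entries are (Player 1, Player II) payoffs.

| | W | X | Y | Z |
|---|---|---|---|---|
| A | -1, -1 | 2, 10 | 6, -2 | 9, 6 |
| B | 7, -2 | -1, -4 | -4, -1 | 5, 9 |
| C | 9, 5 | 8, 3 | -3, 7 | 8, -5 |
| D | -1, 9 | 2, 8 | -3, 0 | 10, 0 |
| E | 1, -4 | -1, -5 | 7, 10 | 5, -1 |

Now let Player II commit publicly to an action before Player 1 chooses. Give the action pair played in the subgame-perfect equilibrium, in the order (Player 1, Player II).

(E, Y)

Solve by backward induction (Player II leads).
- W: Player 1 compares -1, 7, 9, -1, 1 and picks C; Player II would get 5.
- X: Player 1 compares 2, -1, 8, 2, -1 and picks C; Player II would get 3.
- Y: Player 1 compares 6, -4, -3, -3, 7 and picks E; Player II would get 10.
- Z: Player 1 compares 9, 5, 8, 10, 5 and picks D; Player II would get 0.
Among 5, 3, 10, 0, the best is 10 at Y. Subgame-perfect outcome: (E, Y) with payoffs (7, 10).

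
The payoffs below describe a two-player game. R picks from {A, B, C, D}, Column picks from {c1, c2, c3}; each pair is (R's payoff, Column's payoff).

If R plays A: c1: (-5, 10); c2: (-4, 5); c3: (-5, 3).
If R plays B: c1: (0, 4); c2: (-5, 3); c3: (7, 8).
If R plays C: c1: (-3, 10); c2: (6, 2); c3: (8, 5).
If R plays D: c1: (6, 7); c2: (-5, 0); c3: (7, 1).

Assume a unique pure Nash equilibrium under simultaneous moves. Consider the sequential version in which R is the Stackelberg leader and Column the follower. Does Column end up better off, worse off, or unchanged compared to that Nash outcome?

better off

Backward induction with R moving first.
- A → Column plays c1 (best of 10, 5, 3); R gets -5.
- B → Column plays c3 (best of 4, 3, 8); R gets 7.
- C → Column plays c1 (best of 10, 2, 5); R gets -3.
- D → Column plays c1 (best of 7, 0, 1); R gets 6.
Among -5, 7, -3, 6, the best is 7 at B. Subgame-perfect outcome: (B, c3) with payoffs (7, 8).
Under simultaneous play:
R's best replies: c1→D; c2→C; c3→C.
Column's best replies: A→c1; B→c3; C→c1; D→c1.
The unique mutual best reply is (D, c1), giving (6, 7).
Column earns 8 sequentially versus 7 at the Nash outcome: better off.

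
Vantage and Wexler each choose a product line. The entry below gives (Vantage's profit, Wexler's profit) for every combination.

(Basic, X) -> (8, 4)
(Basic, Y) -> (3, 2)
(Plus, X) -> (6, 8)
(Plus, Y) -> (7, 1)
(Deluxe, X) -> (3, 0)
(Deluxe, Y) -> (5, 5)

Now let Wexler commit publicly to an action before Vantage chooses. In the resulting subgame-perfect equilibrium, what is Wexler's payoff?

Solve by backward induction (Wexler leads).
- X: BR = Basic, leader payoff 4.
- Y: BR = Plus, leader payoff 1.
Among 4, 1, the best is 4 at X. Subgame-perfect outcome: (Basic, X) with payoffs (8, 4).

4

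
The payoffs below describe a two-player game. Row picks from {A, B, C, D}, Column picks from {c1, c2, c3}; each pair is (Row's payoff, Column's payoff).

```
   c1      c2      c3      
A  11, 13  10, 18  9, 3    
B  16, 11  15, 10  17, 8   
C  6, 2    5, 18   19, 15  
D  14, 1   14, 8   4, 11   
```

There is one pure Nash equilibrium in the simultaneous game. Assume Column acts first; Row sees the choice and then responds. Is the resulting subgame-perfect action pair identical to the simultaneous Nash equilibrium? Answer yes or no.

Solve by backward induction (Column leads).
- c1: Row compares 11, 16, 6, 14 and picks B; Column would get 11.
- c2: Row compares 10, 15, 5, 14 and picks B; Column would get 10.
- c3: Row compares 9, 17, 19, 4 and picks C; Column would get 15.
Among 11, 10, 15, the best is 15 at c3. Subgame-perfect outcome: (C, c3) with payoffs (19, 15).
Now find the simultaneous Nash equilibrium.
Row's best replies: c1→B; c2→B; c3→C.
Column's best replies: A→c2; B→c1; C→c2; D→c3.
Only (B, c1) has each player best-responding; Nash payoffs (16, 11).
Sequential outcome (C, c3) differs from the Nash profile (B, c1).

no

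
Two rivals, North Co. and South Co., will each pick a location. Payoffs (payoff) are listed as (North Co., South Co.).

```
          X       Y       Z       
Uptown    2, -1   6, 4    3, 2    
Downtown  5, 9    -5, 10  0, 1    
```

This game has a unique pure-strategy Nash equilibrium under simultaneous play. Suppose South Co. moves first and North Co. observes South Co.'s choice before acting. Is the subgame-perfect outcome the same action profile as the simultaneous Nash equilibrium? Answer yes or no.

Solve by backward induction (South Co. leads).
- X → North Co. plays Downtown (best of 2, 5); South Co. gets 9.
- Y → North Co. plays Uptown (best of 6, -5); South Co. gets 4.
- Z → North Co. plays Uptown (best of 3, 0); South Co. gets 2.
South Co.'s induced payoffs are 9, 4, 2, so South Co. commits to X. Subgame-perfect outcome: (Downtown, X) with payoffs (5, 9).
Now find the simultaneous Nash equilibrium.
North Co.'s best replies: X→Downtown; Y→Uptown; Z→Uptown.
South Co.'s best replies: Uptown→Y; Downtown→Y.
The unique mutual best reply is (Uptown, Y), giving (6, 4).
Sequential outcome (Downtown, X) differs from the Nash profile (Uptown, Y).

no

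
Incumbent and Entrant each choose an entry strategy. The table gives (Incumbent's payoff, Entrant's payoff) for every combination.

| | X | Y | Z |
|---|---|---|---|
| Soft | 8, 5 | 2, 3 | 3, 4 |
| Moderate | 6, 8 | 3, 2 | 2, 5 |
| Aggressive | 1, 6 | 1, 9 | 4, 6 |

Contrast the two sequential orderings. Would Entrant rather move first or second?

If Incumbent leads: Entrant's best replies are Soft→X, Moderate→X, Aggressive→Y; Incumbent's induced payoffs 8, 6, 1; outcome (Soft, X), payoffs (8, 5).
If Entrant leads: Incumbent's best replies are X→Soft, Y→Moderate, Z→Aggressive; Entrant's induced payoffs 5, 2, 6; outcome (Aggressive, Z), payoffs (4, 6).
Entrant gets 6 moving first and 5 moving second, so Entrant prefers to move first.

first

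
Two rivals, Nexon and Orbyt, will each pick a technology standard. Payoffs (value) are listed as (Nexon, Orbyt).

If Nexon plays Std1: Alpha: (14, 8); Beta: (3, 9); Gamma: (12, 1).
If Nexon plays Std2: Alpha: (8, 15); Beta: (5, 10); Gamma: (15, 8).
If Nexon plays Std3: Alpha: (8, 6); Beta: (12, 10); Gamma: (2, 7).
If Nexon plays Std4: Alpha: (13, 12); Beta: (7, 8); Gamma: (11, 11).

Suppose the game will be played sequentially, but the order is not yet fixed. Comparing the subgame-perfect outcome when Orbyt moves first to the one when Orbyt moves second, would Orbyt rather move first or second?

second

If Nexon leads: Orbyt's best replies are Std1→Beta, Std2→Alpha, Std3→Beta, Std4→Alpha; Nexon's induced payoffs 3, 8, 12, 13; outcome (Std4, Alpha), payoffs (13, 12).
If Orbyt leads: Nexon's best replies are Alpha→Std1, Beta→Std3, Gamma→Std2; Orbyt's induced payoffs 8, 10, 8; outcome (Std3, Beta), payoffs (12, 10).
Orbyt gets 10 moving first and 12 moving second, so Orbyt prefers to move second.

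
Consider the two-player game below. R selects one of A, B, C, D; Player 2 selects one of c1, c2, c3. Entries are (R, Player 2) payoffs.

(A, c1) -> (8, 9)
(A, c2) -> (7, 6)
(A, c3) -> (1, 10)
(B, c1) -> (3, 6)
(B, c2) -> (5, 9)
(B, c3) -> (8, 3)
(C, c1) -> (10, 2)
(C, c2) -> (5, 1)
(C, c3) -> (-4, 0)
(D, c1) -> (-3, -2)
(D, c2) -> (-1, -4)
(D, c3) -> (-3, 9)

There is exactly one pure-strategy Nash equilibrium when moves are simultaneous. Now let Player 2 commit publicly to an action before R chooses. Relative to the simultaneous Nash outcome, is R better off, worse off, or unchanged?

worse off

Backward induction with Player 2 moving first.
- c1: BR = C, leader payoff 2.
- c2: BR = A, leader payoff 6.
- c3: BR = B, leader payoff 3.
Player 2's induced payoffs are 2, 6, 3, so Player 2 commits to c2. Subgame-perfect outcome: (A, c2) with payoffs (7, 6).
Now find the simultaneous Nash equilibrium.
R's best replies: c1→C; c2→A; c3→B.
Player 2's best replies: A→c3; B→c2; C→c1; D→c3.
The unique mutual best reply is (C, c1), giving (10, 2).
R earns 7 sequentially versus 10 at the Nash outcome: worse off.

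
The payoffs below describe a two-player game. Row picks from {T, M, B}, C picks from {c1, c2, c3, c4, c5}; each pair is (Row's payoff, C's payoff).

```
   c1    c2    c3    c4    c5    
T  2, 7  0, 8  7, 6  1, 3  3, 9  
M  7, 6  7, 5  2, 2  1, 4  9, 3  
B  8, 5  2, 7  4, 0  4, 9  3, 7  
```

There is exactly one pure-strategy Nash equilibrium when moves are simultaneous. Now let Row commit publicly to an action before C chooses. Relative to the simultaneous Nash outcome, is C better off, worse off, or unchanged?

worse off

Backward induction with Row moving first.
- T → C plays c5 (best of 7, 8, 6, 3, 9); Row gets 3.
- M → C plays c1 (best of 6, 5, 2, 4, 3); Row gets 7.
- B → C plays c4 (best of 5, 7, 0, 9, 7); Row gets 4.
Maximizing over 3, 7, 4, Row chooses M. Subgame-perfect outcome: (M, c1) with payoffs (7, 6).
For the simultaneous game, intersect best replies.
Row's best replies: c1→B; c2→M; c3→T; c4→B; c5→M.
C's best replies: T→c5; M→c1; B→c4.
The unique mutual best reply is (B, c4), giving (4, 9).
C earns 6 sequentially versus 9 at the Nash outcome: worse off.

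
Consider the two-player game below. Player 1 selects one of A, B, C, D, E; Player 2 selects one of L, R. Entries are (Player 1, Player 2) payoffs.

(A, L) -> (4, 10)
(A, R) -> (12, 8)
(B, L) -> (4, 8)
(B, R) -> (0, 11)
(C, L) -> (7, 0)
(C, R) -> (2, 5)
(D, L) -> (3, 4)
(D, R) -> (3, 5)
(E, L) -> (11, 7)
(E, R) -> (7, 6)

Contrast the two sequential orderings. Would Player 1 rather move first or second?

If Player 1 leads: Player 2's best replies are A→L, B→R, C→R, D→R, E→L; Player 1's induced payoffs 4, 0, 2, 3, 11; outcome (E, L), payoffs (11, 7).
If Player 2 leads: Player 1's best replies are L→E, R→A; Player 2's induced payoffs 7, 8; outcome (A, R), payoffs (12, 8).
Player 1 gets 11 moving first and 12 moving second, so Player 1 prefers to move second.

second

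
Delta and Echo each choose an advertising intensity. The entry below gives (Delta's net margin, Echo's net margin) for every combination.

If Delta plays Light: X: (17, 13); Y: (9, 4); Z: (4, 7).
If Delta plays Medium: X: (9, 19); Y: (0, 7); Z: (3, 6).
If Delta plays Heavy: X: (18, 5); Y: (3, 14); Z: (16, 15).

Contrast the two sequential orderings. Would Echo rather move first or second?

first

If Delta leads: Echo's best replies are Light→X, Medium→X, Heavy→Z; Delta's induced payoffs 17, 9, 16; outcome (Light, X), payoffs (17, 13).
If Echo leads: Delta's best replies are X→Heavy, Y→Light, Z→Heavy; Echo's induced payoffs 5, 4, 15; outcome (Heavy, Z), payoffs (16, 15).
Echo gets 15 moving first and 13 moving second, so Echo prefers to move first.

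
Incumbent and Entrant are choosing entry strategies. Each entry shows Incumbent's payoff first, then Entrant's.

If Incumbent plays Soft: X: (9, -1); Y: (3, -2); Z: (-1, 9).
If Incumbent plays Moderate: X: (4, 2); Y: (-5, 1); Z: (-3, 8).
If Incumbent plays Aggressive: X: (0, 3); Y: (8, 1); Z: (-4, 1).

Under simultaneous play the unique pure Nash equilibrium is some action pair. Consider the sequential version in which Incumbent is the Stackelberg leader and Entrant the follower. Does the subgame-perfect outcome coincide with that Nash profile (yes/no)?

no

Work backward from Entrant's decision.
- Soft: Entrant compares -1, -2, 9 and picks Z; Incumbent would get -1.
- Moderate: Entrant compares 2, 1, 8 and picks Z; Incumbent would get -3.
- Aggressive: Entrant compares 3, 1, 1 and picks X; Incumbent would get 0.
Among -1, -3, 0, the best is 0 at Aggressive. Subgame-perfect outcome: (Aggressive, X) with payoffs (0, 3).
Under simultaneous play:
Incumbent's best replies: X→Soft; Y→Aggressive; Z→Soft.
Entrant's best replies: Soft→Z; Moderate→Z; Aggressive→X.
Only (Soft, Z) has each player best-responding; Nash payoffs (-1, 9).
Sequential outcome (Aggressive, X) differs from the Nash profile (Soft, Z).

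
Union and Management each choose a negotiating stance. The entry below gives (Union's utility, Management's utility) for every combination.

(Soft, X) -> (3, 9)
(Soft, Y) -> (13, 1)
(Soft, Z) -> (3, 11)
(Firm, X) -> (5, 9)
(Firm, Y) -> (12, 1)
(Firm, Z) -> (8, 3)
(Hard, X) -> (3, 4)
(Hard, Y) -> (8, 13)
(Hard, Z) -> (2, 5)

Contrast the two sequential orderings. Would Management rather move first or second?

If Union leads: Management's best replies are Soft→Z, Firm→X, Hard→Y; Union's induced payoffs 3, 5, 8; outcome (Hard, Y), payoffs (8, 13).
If Management leads: Union's best replies are X→Firm, Y→Soft, Z→Firm; Management's induced payoffs 9, 1, 3; outcome (Firm, X), payoffs (5, 9).
Management gets 9 moving first and 13 moving second, so Management prefers to move second.

second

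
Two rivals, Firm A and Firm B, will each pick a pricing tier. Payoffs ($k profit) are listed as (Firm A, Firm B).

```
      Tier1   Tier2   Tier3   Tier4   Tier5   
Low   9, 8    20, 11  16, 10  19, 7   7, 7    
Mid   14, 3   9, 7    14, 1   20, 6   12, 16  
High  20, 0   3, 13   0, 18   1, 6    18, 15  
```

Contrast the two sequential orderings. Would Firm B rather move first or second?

first

If Firm A leads: Firm B's best replies are Low→Tier2, Mid→Tier5, High→Tier3; Firm A's induced payoffs 20, 12, 0; outcome (Low, Tier2), payoffs (20, 11).
If Firm B leads: Firm A's best replies are Tier1→High, Tier2→Low, Tier3→Low, Tier4→Mid, Tier5→High; Firm B's induced payoffs 0, 11, 10, 6, 15; outcome (High, Tier5), payoffs (18, 15).
Firm B gets 15 moving first and 11 moving second, so Firm B prefers to move first.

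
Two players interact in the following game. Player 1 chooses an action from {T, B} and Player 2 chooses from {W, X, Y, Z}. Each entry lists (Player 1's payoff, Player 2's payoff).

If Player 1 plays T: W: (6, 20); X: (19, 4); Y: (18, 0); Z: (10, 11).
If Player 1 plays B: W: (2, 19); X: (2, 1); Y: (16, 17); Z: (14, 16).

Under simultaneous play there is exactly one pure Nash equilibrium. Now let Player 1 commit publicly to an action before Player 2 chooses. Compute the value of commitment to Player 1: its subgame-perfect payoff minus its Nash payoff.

Solve by backward induction (Player 1 leads).
- T: BR = W, leader payoff 6.
- B: BR = W, leader payoff 2.
Among 6, 2, the best is 6 at T. Subgame-perfect outcome: (T, W) with payoffs (6, 20).
Now find the simultaneous Nash equilibrium.
Player 1's best replies: W→T; X→T; Y→T; Z→B.
Player 2's best replies: T→W; B→W.
The unique mutual best reply is (T, W), giving (6, 20).
Player 1's commitment gain: 6 − 6 = 0.

0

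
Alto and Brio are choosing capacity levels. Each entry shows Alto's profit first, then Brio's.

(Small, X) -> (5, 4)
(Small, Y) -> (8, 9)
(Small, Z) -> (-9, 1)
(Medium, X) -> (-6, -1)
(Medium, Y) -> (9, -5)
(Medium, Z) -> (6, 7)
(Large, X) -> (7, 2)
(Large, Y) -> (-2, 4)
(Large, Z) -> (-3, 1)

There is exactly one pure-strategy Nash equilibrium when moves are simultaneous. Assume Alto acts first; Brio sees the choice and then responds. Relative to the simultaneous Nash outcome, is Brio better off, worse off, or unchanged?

Backward induction with Alto moving first.
- Small: BR = Y, leader payoff 8.
- Medium: BR = Z, leader payoff 6.
- Large: BR = Y, leader payoff -2.
Maximizing over 8, 6, -2, Alto chooses Small. Subgame-perfect outcome: (Small, Y) with payoffs (8, 9).
For the simultaneous game, intersect best replies.
Alto's best replies: X→Large; Y→Medium; Z→Medium.
Brio's best replies: Small→Y; Medium→Z; Large→Y.
The unique mutual best reply is (Medium, Z), giving (6, 7).
Brio earns 9 sequentially versus 7 at the Nash outcome: better off.

better off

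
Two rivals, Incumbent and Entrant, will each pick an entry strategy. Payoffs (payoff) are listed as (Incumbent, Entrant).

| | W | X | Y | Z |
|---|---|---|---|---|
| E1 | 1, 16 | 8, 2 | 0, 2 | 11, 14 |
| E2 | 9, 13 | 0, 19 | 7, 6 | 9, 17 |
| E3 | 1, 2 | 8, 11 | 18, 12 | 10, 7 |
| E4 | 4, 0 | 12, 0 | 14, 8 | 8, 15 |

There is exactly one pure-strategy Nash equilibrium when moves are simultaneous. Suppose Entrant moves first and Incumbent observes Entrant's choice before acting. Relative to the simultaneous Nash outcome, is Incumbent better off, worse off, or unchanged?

worse off

Incumbent best-responds to each possible Entrant move:
- W: Incumbent compares 1, 9, 1, 4 and picks E2; Entrant would get 13.
- X: Incumbent compares 8, 0, 8, 12 and picks E4; Entrant would get 0.
- Y: Incumbent compares 0, 7, 18, 14 and picks E3; Entrant would get 12.
- Z: Incumbent compares 11, 9, 10, 8 and picks E1; Entrant would get 14.
Maximizing over 13, 0, 12, 14, Entrant chooses Z. Subgame-perfect outcome: (E1, Z) with payoffs (11, 14).
For the simultaneous game, intersect best replies.
Incumbent's best replies: W→E2; X→E4; Y→E3; Z→E1.
Entrant's best replies: E1→W; E2→X; E3→Y; E4→Z.
Only (E3, Y) has each player best-responding; Nash payoffs (18, 12).
Incumbent earns 11 sequentially versus 18 at the Nash outcome: worse off.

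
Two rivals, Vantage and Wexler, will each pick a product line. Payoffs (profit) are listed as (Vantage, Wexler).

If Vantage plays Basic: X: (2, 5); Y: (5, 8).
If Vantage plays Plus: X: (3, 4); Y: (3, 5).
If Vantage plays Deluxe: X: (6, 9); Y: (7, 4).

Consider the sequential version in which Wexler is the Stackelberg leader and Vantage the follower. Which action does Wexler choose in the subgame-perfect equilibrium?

X

Backward induction with Wexler moving first.
- X → Vantage plays Deluxe (best of 2, 3, 6); Wexler gets 9.
- Y → Vantage plays Deluxe (best of 5, 3, 7); Wexler gets 4.
Among 9, 4, the best is 9 at X. Subgame-perfect outcome: (Deluxe, X) with payoffs (6, 9).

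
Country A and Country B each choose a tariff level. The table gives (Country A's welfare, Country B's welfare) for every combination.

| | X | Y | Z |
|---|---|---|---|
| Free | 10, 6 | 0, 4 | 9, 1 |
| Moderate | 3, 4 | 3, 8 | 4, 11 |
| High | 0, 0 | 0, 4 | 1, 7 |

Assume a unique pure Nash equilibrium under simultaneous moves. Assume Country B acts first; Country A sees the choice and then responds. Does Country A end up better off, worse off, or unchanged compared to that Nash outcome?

worse off

Solve by backward induction (Country B leads).
- X: Country A compares 10, 3, 0 and picks Free; Country B would get 6.
- Y: Country A compares 0, 3, 0 and picks Moderate; Country B would get 8.
- Z: Country A compares 9, 4, 1 and picks Free; Country B would get 1.
Country B's induced payoffs are 6, 8, 1, so Country B commits to Y. Subgame-perfect outcome: (Moderate, Y) with payoffs (3, 8).
Now find the simultaneous Nash equilibrium.
Country A's best replies: X→Free; Y→Moderate; Z→Free.
Country B's best replies: Free→X; Moderate→Z; High→Z.
Only (Free, X) has each player best-responding; Nash payoffs (10, 6).
Country A earns 3 sequentially versus 10 at the Nash outcome: worse off.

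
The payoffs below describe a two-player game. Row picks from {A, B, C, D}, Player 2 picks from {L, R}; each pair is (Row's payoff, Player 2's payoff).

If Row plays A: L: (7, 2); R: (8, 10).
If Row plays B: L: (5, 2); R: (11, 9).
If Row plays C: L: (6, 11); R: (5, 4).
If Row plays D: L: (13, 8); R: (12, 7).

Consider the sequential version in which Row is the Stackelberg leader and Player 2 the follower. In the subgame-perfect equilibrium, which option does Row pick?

D

Player 2 best-responds to each possible Row move:
- A → Player 2 plays R (best of 2, 10); Row gets 8.
- B → Player 2 plays R (best of 2, 9); Row gets 11.
- C → Player 2 plays L (best of 11, 4); Row gets 6.
- D → Player 2 plays L (best of 8, 7); Row gets 13.
Among 8, 11, 6, 13, the best is 13 at D. Subgame-perfect outcome: (D, L) with payoffs (13, 8).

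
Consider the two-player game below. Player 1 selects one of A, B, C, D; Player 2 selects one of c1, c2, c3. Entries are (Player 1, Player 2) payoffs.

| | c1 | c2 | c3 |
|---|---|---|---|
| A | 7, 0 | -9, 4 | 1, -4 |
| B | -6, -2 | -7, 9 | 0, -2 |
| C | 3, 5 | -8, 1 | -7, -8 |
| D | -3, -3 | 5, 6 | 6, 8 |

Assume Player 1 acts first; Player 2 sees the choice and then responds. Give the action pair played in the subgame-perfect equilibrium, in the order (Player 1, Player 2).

(D, c3)

Player 2 best-responds to each possible Player 1 move:
- A: Player 2 compares 0, 4, -4 and picks c2; Player 1 would get -9.
- B: Player 2 compares -2, 9, -2 and picks c2; Player 1 would get -7.
- C: Player 2 compares 5, 1, -8 and picks c1; Player 1 would get 3.
- D: Player 2 compares -3, 6, 8 and picks c3; Player 1 would get 6.
Among -9, -7, 3, 6, the best is 6 at D. Subgame-perfect outcome: (D, c3) with payoffs (6, 8).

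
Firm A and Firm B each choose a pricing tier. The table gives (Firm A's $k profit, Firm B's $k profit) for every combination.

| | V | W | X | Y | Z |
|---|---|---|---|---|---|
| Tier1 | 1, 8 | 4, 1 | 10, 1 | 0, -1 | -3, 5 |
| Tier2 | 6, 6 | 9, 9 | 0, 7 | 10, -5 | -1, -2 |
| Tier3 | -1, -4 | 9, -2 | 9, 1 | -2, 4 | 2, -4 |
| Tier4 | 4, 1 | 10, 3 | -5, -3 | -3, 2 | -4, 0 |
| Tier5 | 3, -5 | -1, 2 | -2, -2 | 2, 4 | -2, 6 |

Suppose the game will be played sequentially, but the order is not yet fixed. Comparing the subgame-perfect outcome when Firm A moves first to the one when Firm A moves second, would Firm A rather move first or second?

first

If Firm A leads: Firm B's best replies are Tier1→V, Tier2→W, Tier3→Y, Tier4→W, Tier5→Z; Firm A's induced payoffs 1, 9, -2, 10, -2; outcome (Tier4, W), payoffs (10, 3).
If Firm B leads: Firm A's best replies are V→Tier2, W→Tier4, X→Tier1, Y→Tier2, Z→Tier3; Firm B's induced payoffs 6, 3, 1, -5, -4; outcome (Tier2, V), payoffs (6, 6).
Firm A gets 10 moving first and 6 moving second, so Firm A prefers to move first.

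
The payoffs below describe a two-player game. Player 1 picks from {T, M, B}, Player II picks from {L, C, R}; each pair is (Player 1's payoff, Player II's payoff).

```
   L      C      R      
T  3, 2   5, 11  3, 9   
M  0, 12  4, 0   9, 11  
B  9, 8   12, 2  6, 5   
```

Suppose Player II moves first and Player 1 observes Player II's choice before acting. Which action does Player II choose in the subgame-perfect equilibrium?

Work backward from Player 1's decision.
- L: Player 1 compares 3, 0, 9 and picks B; Player II would get 8.
- C: Player 1 compares 5, 4, 12 and picks B; Player II would get 2.
- R: Player 1 compares 3, 9, 6 and picks M; Player II would get 11.
Player II's induced payoffs are 8, 2, 11, so Player II commits to R. Subgame-perfect outcome: (M, R) with payoffs (9, 11).

R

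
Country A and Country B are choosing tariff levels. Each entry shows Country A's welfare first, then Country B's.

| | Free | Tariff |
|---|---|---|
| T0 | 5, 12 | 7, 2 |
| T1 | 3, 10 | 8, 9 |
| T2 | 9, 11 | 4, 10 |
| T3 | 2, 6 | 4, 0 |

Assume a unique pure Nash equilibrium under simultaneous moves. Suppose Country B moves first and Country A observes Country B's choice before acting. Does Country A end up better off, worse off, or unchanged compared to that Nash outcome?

unchanged

Solve by backward induction (Country B leads).
- Free: Country A compares 5, 3, 9, 2 and picks T2; Country B would get 11.
- Tariff: Country A compares 7, 8, 4, 4 and picks T1; Country B would get 9.
Among 11, 9, the best is 11 at Free. Subgame-perfect outcome: (T2, Free) with payoffs (9, 11).
Under simultaneous play:
Country A's best replies: Free→T2; Tariff→T1.
Country B's best replies: T0→Free; T1→Free; T2→Free; T3→Free.
The unique mutual best reply is (T2, Free), giving (9, 11).
Country A earns 9 sequentially versus 9 at the Nash outcome: unchanged.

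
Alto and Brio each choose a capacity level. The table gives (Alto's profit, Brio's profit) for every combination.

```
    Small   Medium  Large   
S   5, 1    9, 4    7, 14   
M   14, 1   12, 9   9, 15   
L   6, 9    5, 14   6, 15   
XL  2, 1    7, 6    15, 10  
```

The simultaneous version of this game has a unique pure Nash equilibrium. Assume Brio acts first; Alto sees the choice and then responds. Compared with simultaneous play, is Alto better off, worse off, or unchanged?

Work backward from Alto's decision.
- Small → Alto plays M (best of 5, 14, 6, 2); Brio gets 1.
- Medium → Alto plays M (best of 9, 12, 5, 7); Brio gets 9.
- Large → Alto plays XL (best of 7, 9, 6, 15); Brio gets 10.
Among 1, 9, 10, the best is 10 at Large. Subgame-perfect outcome: (XL, Large) with payoffs (15, 10).
For the simultaneous game, intersect best replies.
Alto's best replies: Small→M; Medium→M; Large→XL.
Brio's best replies: S→Large; M→Large; L→Large; XL→Large.
Only (XL, Large) has each player best-responding; Nash payoffs (15, 10).
Alto earns 15 sequentially versus 15 at the Nash outcome: unchanged.

unchanged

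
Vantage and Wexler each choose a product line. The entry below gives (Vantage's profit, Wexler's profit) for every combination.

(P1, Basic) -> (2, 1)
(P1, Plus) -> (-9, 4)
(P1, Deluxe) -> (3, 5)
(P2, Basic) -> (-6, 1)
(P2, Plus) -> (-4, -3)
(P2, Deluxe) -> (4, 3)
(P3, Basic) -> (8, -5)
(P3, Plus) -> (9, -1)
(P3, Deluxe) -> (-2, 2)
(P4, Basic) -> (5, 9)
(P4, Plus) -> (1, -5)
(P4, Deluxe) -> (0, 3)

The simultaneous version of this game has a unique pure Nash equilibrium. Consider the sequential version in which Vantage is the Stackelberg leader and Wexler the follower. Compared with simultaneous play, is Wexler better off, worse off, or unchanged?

better off

Solve by backward induction (Vantage leads).
- P1: BR = Deluxe, leader payoff 3.
- P2: BR = Deluxe, leader payoff 4.
- P3: BR = Deluxe, leader payoff -2.
- P4: BR = Basic, leader payoff 5.
Maximizing over 3, 4, -2, 5, Vantage chooses P4. Subgame-perfect outcome: (P4, Basic) with payoffs (5, 9).
Now find the simultaneous Nash equilibrium.
Vantage's best replies: Basic→P3; Plus→P3; Deluxe→P2.
Wexler's best replies: P1→Deluxe; P2→Deluxe; P3→Deluxe; P4→Basic.
Only (P2, Deluxe) has each player best-responding; Nash payoffs (4, 3).
Wexler earns 9 sequentially versus 3 at the Nash outcome: better off.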